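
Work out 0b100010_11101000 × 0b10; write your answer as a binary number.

Multiply each base-2 digit by 2, carrying:
  0×2 = 0 → write 0
  0×2 = 0 → write 0
  0×2 = 0 → write 0
  1×2 = 2 → write 0 carry 1
  0×2+1 = 1 → write 1
  1×2 = 2 → write 0 carry 1
  1×2+1 = 3 → write 1 carry 1
  1×2+1 = 3 → write 1 carry 1
  0×2+1 = 1 → write 1
  1×2 = 2 → write 0 carry 1
  0×2+1 = 1 → write 1
  0×2 = 0 → write 0
  0×2 = 0 → write 0
  1×2 = 2 → write 0 carry 1
  remaining carry: 1

0b100010111010000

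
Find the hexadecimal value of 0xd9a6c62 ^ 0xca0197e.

0x13a751c

XOR each hex digit independently (no carries):
  d^c=1, 9^a=3, a^0=a, 6^1=7, c^9=5, 6^7=1, 2^e=c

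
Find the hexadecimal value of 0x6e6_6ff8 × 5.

Multiply each base-16 digit by 5, carrying:
  8×5 = 40 → write 8 carry 2
  f×5+2 = 77 → write d carry 4
  f×5+4 = 79 → write f carry 4
  6×5+4 = 34 → write 2 carry 2
  6×5+2 = 32 → write 0 carry 2
  e×5+2 = 72 → write 8 carry 4
  6×5+4 = 34 → write 2 carry 2
  remaining carry: 2

0x22802fd8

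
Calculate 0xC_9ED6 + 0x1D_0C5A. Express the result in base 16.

0x29AB30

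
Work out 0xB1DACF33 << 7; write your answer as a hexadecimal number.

0x58ED679980

7 bits is not a whole number of base-16 digits; in binary: 10110001110110101100111100110011 << 7 = 101100011101101011001111001100110000000.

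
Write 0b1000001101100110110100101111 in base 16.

Group the bits into nibbles: 1000 0011 0110 0110 1101 0010 1111 → 8366d2f.

0x8366d2f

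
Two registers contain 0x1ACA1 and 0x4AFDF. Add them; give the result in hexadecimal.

0x65C80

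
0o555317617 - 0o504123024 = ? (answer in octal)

Subtract column by column in base 8:
  7-4 → 3
  1-2 → 7 (borrow)
  6-0-1 → 5
  7-3 → 4
  1-2 → 7 (borrow)
  3-1-1 → 1
  5-4 → 1
  5-0 → 5
  5-5 → 0

0o51174573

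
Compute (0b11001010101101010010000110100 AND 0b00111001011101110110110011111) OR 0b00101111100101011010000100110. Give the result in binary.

0b101111101101011010000110110

0b11001010101101010010000110100 AND 0b00111001011101110110110011111 = 0b00001000001101010010000010100.
Then OR with 0b00101111100101011010000100110.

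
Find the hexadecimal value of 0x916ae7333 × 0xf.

0x885438bffd

Multiply each base-16 digit by 15, carrying:
  3×15 = 45 → write d carry 2
  3×15+2 = 47 → write f carry 2
  3×15+2 = 47 → write f carry 2
  7×15+2 = 107 → write b carry 6
  e×15+6 = 216 → write 8 carry 13
  a×15+13 = 163 → write 3 carry 10
  6×15+10 = 100 → write 4 carry 6
  1×15+6 = 21 → write 5 carry 1
  9×15+1 = 136 → write 8 carry 8
  remaining carry: 8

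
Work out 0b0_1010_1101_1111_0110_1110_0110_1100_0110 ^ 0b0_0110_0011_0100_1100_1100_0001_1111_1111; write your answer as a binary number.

0b011001110101110100010011100111001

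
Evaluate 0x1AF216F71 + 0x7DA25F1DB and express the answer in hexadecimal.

Add column by column in base 16, right to left:
  1+B = C
  7+D = 4 carry 1
  F+1+1 = 1 carry 1
  6+F+1 = 6 carry 1
  1+5+1 = 7
  2+2 = 4
  F+A = 9 carry 1
  A+D+1 = 8 carry 1
  1+7+1 = 9

0x98947614C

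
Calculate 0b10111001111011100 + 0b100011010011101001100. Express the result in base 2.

Add column by column in base 2, right to left:
  0+0 = 0
  0+0 = 0
  1+1 = 0 carry 1
  1+1+1 = 1 carry 1
  1+0+1 = 0 carry 1
  0+0+1 = 1
  1+1 = 0 carry 1
  1+0+1 = 0 carry 1
  1+1+1 = 1 carry 1
  1+1+1 = 1 carry 1
  0+1+1 = 0 carry 1
  0+0+1 = 1
  1+0 = 1
  1+1 = 0 carry 1
  1+0+1 = 0 carry 1
  0+1+1 = 0 carry 1
  1+1+1 = 1 carry 1
  0+0+1 = 1
  0+0 = 0
  0+0 = 0
  0+1 = 1

0b100110001101100101000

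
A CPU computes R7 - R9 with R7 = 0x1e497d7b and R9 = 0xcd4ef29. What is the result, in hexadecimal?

0x11748e52

Subtract column by column in base 16:
  b-9 → 2
  7-2 → 5
  d-f → e (borrow)
  7-e-1 → 8 (borrow)
  9-4-1 → 4
  4-d → 7 (borrow)
  e-c-1 → 1
  1-0 → 1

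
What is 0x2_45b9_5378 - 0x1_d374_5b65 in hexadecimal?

0x7244f813

Subtract column by column in base 16:
  8-5 → 3
  7-6 → 1
  3-b → 8 (borrow)
  5-5-1 → f (borrow)
  9-4-1 → 4
  b-7 → 4
  5-3 → 2
  4-d → 7 (borrow)
  2-1-1 → 0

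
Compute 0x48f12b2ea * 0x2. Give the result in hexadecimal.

Multiply each base-16 digit by 2, carrying:
  a×2 = 20 → write 4 carry 1
  e×2+1 = 29 → write d carry 1
  2×2+1 = 5 → write 5
  b×2 = 22 → write 6 carry 1
  2×2+1 = 5 → write 5
  1×2 = 2 → write 2
  f×2 = 30 → write e carry 1
  8×2+1 = 17 → write 1 carry 1
  4×2+1 = 9 → write 9

0x91e2565d4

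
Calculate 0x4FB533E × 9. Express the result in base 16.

Multiply each base-16 digit by 9, carrying:
  E×9 = 126 → write E carry 7
  3×9+7 = 34 → write 2 carry 2
  3×9+2 = 29 → write D carry 1
  5×9+1 = 46 → write E carry 2
  B×9+2 = 101 → write 5 carry 6
  F×9+6 = 141 → write D carry 8
  4×9+8 = 44 → write C carry 2
  remaining carry: 2

0x2CD5ED2E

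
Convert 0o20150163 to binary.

0b10000001101000001110011

Each octal digit is 3 bits: 2=010 0=000 1=001 5=101 0=000 1=001 6=110 3=011.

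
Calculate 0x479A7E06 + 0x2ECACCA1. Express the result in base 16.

0x76654AA7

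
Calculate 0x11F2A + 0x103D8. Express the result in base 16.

0x22302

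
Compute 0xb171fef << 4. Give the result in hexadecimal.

0xb171fef0

Shifting left by 4 bits = 1 hex digit: append 1 zero.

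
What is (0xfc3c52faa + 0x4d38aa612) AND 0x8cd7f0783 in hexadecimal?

Add column by column in base 16, right to left:
  a+2 = c
  a+1 = b
  f+6 = 5 carry 1
  2+a+1 = d
  5+a = f
  c+8 = 4 carry 1
  3+3+1 = 7
  c+d = 9 carry 1
  f+4+1 = 4 carry 1
  final carry 1
Sum = 0x14974fd5bc; now AND with 0x8cd7f0783:
  1&0=0, 4&8=0, 9&c=8, 7&d=5, 4&7=4, f&f=f, d&0=0, 5&7=5, b&8=8, c&3=0

0x854f0580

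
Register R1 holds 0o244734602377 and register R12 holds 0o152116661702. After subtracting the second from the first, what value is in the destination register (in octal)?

Subtract column by column in base 8:
  7-2 → 5
  7-0 → 7
  3-7 → 4 (borrow)
  2-1-1 → 0
  0-6 → 2 (borrow)
  6-6-1 → 7 (borrow)
  4-6-1 → 5 (borrow)
  3-1-1 → 1
  7-1 → 6
  4-2 → 2
  4-5 → 7 (borrow)
  2-1-1 → 0

0o72615720475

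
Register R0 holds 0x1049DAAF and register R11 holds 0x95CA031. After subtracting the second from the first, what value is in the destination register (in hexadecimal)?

0x6ED3A7E

Subtract column by column in base 16:
  F-1 → E
  A-3 → 7
  A-0 → A
  D-A → 3
  9-C → D (borrow)
  4-5-1 → E (borrow)
  0-9-1 → 6 (borrow)
  1-0-1 → 0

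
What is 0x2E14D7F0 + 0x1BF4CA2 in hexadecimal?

0x2FD42492

Add column by column in base 16, right to left:
  0+2 = 2
  F+A = 9 carry 1
  7+C+1 = 4 carry 1
  D+4+1 = 2 carry 1
  4+F+1 = 4 carry 1
  1+B+1 = D
  E+1 = F
  2+0 = 2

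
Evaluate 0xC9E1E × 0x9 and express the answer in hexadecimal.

Multiply each base-16 digit by 9, carrying:
  E×9 = 126 → write E carry 7
  1×9+7 = 16 → write 0 carry 1
  E×9+1 = 127 → write F carry 7
  9×9+7 = 88 → write 8 carry 5
  C×9+5 = 113 → write 1 carry 7
  remaining carry: 7

0x718F0E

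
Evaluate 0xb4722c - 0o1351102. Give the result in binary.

0xb4722c = 0b101101000111001000101100 in binary.
0o1351102 = 0b1011101001001000010 in binary.
Subtract column by column in base 2:
  0-0 → 0
  0-1 → 1 (borrow)
  1-0-1 → 0
  1-0 → 1
  0-0 → 0
  1-0 → 1
  0-1 → 1 (borrow)
  0-0-1 → 1 (borrow)
  0-0-1 → 1 (borrow)
  1-1-1 → 1 (borrow)
  0-0-1 → 1 (borrow)
  0-0-1 → 1 (borrow)
  1-1-1 → 1 (borrow)
  1-0-1 → 0
  1-1 → 0
  0-1 → 1 (borrow)
  0-1-1 → 0 (borrow)
  0-0-1 → 1 (borrow)
  1-1-1 → 1 (borrow)
  0-0-1 → 1 (borrow)
  1-0-1 → 0
  1-0 → 1
  0-0 → 0
  1-0 → 1

0b101011101001111111101010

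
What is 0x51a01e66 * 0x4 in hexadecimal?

Multiply each base-16 digit by 4, carrying:
  6×4 = 24 → write 8 carry 1
  6×4+1 = 25 → write 9 carry 1
  e×4+1 = 57 → write 9 carry 3
  1×4+3 = 7 → write 7
  0×4 = 0 → write 0
  a×4 = 40 → write 8 carry 2
  1×4+2 = 6 → write 6
  5×4 = 20 → write 4 carry 1
  remaining carry: 1

0x146807998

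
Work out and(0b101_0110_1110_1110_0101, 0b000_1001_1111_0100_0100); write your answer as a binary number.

0b0000000111001000100

AND bit by bit (1 only where both bits are 1):
  1010110111011100101
& 0001001111101000100
= 0000000111001000100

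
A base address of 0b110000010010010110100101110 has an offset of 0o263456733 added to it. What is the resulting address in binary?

0b1000110101111000101100001001

0o263456733 = 0b10110011100101110111011011 in binary.
Add column by column in base 2, right to left:
  0+1 = 1
  1+1 = 0 carry 1
  1+0+1 = 0 carry 1
  1+1+1 = 1 carry 1
  0+1+1 = 0 carry 1
  1+0+1 = 0 carry 1
  0+1+1 = 0 carry 1
  0+1+1 = 0 carry 1
  1+1+1 = 1 carry 1
  0+0+1 = 1
  1+1 = 0 carry 1
  1+1+1 = 1 carry 1
  0+1+1 = 0 carry 1
  1+0+1 = 0 carry 1
  0+1+1 = 0 carry 1
  0+0+1 = 1
  1+0 = 1
  0+1 = 1
  0+1 = 1
  1+1 = 0 carry 1
  0+0+1 = 1
  0+0 = 0
  0+1 = 1
  0+1 = 1
  0+0 = 0
  1+1 = 0 carry 1
  1+0+1 = 0 carry 1
  final carry 1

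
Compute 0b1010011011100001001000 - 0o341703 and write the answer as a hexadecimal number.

0x27f485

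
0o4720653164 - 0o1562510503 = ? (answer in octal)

0o3136142461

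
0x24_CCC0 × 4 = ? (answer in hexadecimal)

Multiply each base-16 digit by 4, carrying:
  0×4 = 0 → write 0
  C×4 = 48 → write 0 carry 3
  C×4+3 = 51 → write 3 carry 3
  C×4+3 = 51 → write 3 carry 3
  4×4+3 = 19 → write 3 carry 1
  2×4+1 = 9 → write 9

0x933300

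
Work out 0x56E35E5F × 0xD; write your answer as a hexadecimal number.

Multiply each base-16 digit by 13, carrying:
  F×13 = 195 → write 3 carry 12
  5×13+12 = 77 → write D carry 4
  E×13+4 = 186 → write A carry 11
  5×13+11 = 76 → write C carry 4
  3×13+4 = 43 → write B carry 2
  E×13+2 = 184 → write 8 carry 11
  6×13+11 = 89 → write 9 carry 5
  5×13+5 = 70 → write 6 carry 4
  remaining carry: 4

0x4698BCAD3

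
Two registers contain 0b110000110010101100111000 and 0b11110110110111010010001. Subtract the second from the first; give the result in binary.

Subtract column by column in base 2:
  0-1 → 1 (borrow)
  0-0-1 → 1 (borrow)
  0-0-1 → 1 (borrow)
  1-0-1 → 0
  1-1 → 0
  1-0 → 1
  0-0 → 0
  0-1 → 1 (borrow)
  1-0-1 → 0
  1-1 → 0
  0-1 → 1 (borrow)
  1-1-1 → 1 (borrow)
  0-0-1 → 1 (borrow)
  1-1-1 → 1 (borrow)
  0-1-1 → 0 (borrow)
  0-0-1 → 1 (borrow)
  1-1-1 → 1 (borrow)
  1-1-1 → 1 (borrow)
  0-0-1 → 1 (borrow)
  0-1-1 → 0 (borrow)
  0-1-1 → 0 (borrow)
  0-1-1 → 0 (borrow)
  1-1-1 → 1 (borrow)
  1-0-1 → 0

0b10001111011110010100111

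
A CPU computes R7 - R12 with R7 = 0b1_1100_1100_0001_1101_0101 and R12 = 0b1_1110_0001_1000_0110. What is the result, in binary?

Subtract column by column in base 2:
  1-0 → 1
  0-1 → 1 (borrow)
  1-1-1 → 1 (borrow)
  0-0-1 → 1 (borrow)
  1-0-1 → 0
  0-0 → 0
  1-0 → 1
  1-1 → 0
  1-1 → 0
  0-0 → 0
  0-0 → 0
  0-0 → 0
  0-0 → 0
  0-1 → 1 (borrow)
  1-1-1 → 1 (borrow)
  1-1-1 → 1 (borrow)
  0-1-1 → 0 (borrow)
  0-0-1 → 1 (borrow)
  1-0-1 → 0
  1-0 → 1
  1-0 → 1

0b110101110000001001111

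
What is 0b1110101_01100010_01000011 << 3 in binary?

0b11101010110001001000011000

Left shift by 3: append 3 zero bits.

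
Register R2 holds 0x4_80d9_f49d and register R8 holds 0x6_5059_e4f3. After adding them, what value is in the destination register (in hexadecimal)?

Add column by column in base 16, right to left:
  d+3 = 0 carry 1
  9+f+1 = 9 carry 1
  4+4+1 = 9
  f+e = d carry 1
  9+9+1 = 3 carry 1
  d+5+1 = 3 carry 1
  0+0+1 = 1
  8+5 = d
  4+6 = a

0xad133d990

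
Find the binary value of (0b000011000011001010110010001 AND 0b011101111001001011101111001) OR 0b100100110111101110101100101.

0b100101110111101110101110101

0b000011000011001010110010001 AND 0b011101111001001011101111001 = 0b000001000001001010100010001.
Then OR with 0b100100110111101110101100101.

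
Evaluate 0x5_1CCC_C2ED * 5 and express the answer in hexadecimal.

Multiply each base-16 digit by 5, carrying:
  D×5 = 65 → write 1 carry 4
  E×5+4 = 74 → write A carry 4
  2×5+4 = 14 → write E
  C×5 = 60 → write C carry 3
  C×5+3 = 63 → write F carry 3
  C×5+3 = 63 → write F carry 3
  C×5+3 = 63 → write F carry 3
  1×5+3 = 8 → write 8
  5×5 = 25 → write 9 carry 1
  remaining carry: 1

0x198FFFCEA1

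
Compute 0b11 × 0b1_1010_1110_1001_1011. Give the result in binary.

0b1010000101111010001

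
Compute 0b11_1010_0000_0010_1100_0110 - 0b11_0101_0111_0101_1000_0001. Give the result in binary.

Subtract column by column in base 2:
  0-1 → 1 (borrow)
  1-0-1 → 0
  1-0 → 1
  0-0 → 0
  0-0 → 0
  0-0 → 0
  1-0 → 1
  1-1 → 0
  0-1 → 1 (borrow)
  1-0-1 → 0
  0-1 → 1 (borrow)
  0-0-1 → 1 (borrow)
  0-1-1 → 0 (borrow)
  0-1-1 → 0 (borrow)
  0-1-1 → 0 (borrow)
  0-0-1 → 1 (borrow)
  0-1-1 → 0 (borrow)
  1-0-1 → 0
  0-1 → 1 (borrow)
  1-0-1 → 0
  1-1 → 0
  1-1 → 0

0b1001000110101000101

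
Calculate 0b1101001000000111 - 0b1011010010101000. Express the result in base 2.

0b1110101011111

Subtract column by column in base 2:
  1-0 → 1
  1-0 → 1
  1-0 → 1
  0-1 → 1 (borrow)
  0-0-1 → 1 (borrow)
  0-1-1 → 0 (borrow)
  0-0-1 → 1 (borrow)
  0-1-1 → 0 (borrow)
  0-0-1 → 1 (borrow)
  1-0-1 → 0
  0-1 → 1 (borrow)
  0-0-1 → 1 (borrow)
  1-1-1 → 1 (borrow)
  0-1-1 → 0 (borrow)
  1-0-1 → 0
  1-1 → 0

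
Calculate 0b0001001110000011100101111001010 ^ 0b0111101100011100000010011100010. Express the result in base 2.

XOR bit by bit (1 where the bits differ):
  0001001110000011100101111001010
^ 0111101100011100000010011100010
= 0110100010011111100111100101000

0b0110100010011111100111100101000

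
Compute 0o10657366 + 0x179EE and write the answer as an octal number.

0o11154344

0x179EE = 0o274756 in octal.
Add column by column in base 8, right to left:
  6+6 = 4 carry 1
  6+5+1 = 4 carry 1
  3+7+1 = 3 carry 1
  7+4+1 = 4 carry 1
  5+7+1 = 5 carry 1
  6+2+1 = 1 carry 1
  0+0+1 = 1
  1+0 = 1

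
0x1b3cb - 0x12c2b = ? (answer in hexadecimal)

0x87a0

Subtract column by column in base 16:
  b-b → 0
  c-2 → a
  3-c → 7 (borrow)
  b-2-1 → 8
  1-1 → 0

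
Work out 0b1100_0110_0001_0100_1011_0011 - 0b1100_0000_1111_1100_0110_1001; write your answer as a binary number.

Subtract column by column in base 2:
  1-1 → 0
  1-0 → 1
  0-0 → 0
  0-1 → 1 (borrow)
  1-0-1 → 0
  1-1 → 0
  0-1 → 1 (borrow)
  1-0-1 → 0
  0-0 → 0
  0-0 → 0
  1-1 → 0
  0-1 → 1 (borrow)
  1-1-1 → 1 (borrow)
  0-1-1 → 0 (borrow)
  0-1-1 → 0 (borrow)
  0-1-1 → 0 (borrow)
  0-0-1 → 1 (borrow)
  1-0-1 → 0
  1-0 → 1
  0-0 → 0
  0-0 → 0
  0-0 → 0
  1-1 → 0
  1-1 → 0

0b1010001100001001010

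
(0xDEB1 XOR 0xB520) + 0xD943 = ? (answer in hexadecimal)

0x144D4

First 0xDEB1 XOR 0xB520 = 0x6B91.
Add column by column in base 16, right to left:
  1+3 = 4
  9+4 = D
  B+9 = 4 carry 1
  6+D+1 = 4 carry 1
  final carry 1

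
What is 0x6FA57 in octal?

0o1575127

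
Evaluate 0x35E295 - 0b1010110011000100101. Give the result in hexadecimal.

0x307C70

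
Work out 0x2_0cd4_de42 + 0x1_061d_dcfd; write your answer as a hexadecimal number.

Add column by column in base 16, right to left:
  2+d = f
  4+f = 3 carry 1
  e+c+1 = b carry 1
  d+d+1 = b carry 1
  4+d+1 = 2 carry 1
  d+1+1 = f
  c+6 = 2 carry 1
  0+0+1 = 1
  2+1 = 3

0x312f2bb3f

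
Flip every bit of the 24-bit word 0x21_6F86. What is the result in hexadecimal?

0xDE9079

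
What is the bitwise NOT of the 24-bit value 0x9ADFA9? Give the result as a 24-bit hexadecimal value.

0x652056

Each hex digit d becomes F−d:
  9→6, A→5, D→2, F→0, A→5, 9→6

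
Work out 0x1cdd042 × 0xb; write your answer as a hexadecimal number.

0x13d7f2d6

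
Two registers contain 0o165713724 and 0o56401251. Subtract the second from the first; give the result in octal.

Subtract column by column in base 8:
  4-1 → 3
  2-5 → 5 (borrow)
  7-2-1 → 4
  3-1 → 2
  1-0 → 1
  7-4 → 3
  5-6 → 7 (borrow)
  6-5-1 → 0
  1-0 → 1

0o107312453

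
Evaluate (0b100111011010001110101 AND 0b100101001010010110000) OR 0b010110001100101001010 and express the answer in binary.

0b100111011010001110101 AND 0b100101001010010110000 = 0b100101001010000110000.
Then OR with 0b010110001100101001010.

0b110111001110101111010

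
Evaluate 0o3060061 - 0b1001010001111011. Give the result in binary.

0o3060061 = 0b11000110000000110001 in binary.
Subtract column by column in base 2:
  1-1 → 0
  0-1 → 1 (borrow)
  0-0-1 → 1 (borrow)
  0-1-1 → 0 (borrow)
  1-1-1 → 1 (borrow)
  1-1-1 → 1 (borrow)
  0-1-1 → 0 (borrow)
  0-0-1 → 1 (borrow)
  0-0-1 → 1 (borrow)
  0-0-1 → 1 (borrow)
  0-1-1 → 0 (borrow)
  0-0-1 → 1 (borrow)
  0-1-1 → 0 (borrow)
  1-0-1 → 0
  1-0 → 1
  0-1 → 1 (borrow)
  0-0-1 → 1 (borrow)
  0-0-1 → 1 (borrow)
  1-0-1 → 0
  1-0 → 1

0b10111100101110110110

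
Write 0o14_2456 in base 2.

Each octal digit is 3 bits: 1=001 4=100 2=010 4=100 5=101 6=110.

0b1100010100101110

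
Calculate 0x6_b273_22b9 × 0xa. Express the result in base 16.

0x42f87f5b3a

Multiply each base-16 digit by 10, carrying:
  9×10 = 90 → write a carry 5
  b×10+5 = 115 → write 3 carry 7
  2×10+7 = 27 → write b carry 1
  2×10+1 = 21 → write 5 carry 1
  3×10+1 = 31 → write f carry 1
  7×10+1 = 71 → write 7 carry 4
  2×10+4 = 24 → write 8 carry 1
  b×10+1 = 111 → write f carry 6
  6×10+6 = 66 → write 2 carry 4
  remaining carry: 4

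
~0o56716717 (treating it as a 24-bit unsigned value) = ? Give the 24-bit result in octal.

Each oct digit d becomes 7−d:
  5→2, 6→1, 7→0, 1→6, 6→1, 7→0, 1→6, 7→0

0o21061060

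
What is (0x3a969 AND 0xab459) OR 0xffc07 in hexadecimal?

0xffc4f

0x3a969 AND 0xab459 = 0x2a049.
Then OR with 0xffc07.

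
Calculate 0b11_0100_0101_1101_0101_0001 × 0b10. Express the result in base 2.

Multiply each base-2 digit by 2, carrying:
  1×2 = 2 → write 0 carry 1
  0×2+1 = 1 → write 1
  0×2 = 0 → write 0
  0×2 = 0 → write 0
  1×2 = 2 → write 0 carry 1
  0×2+1 = 1 → write 1
  1×2 = 2 → write 0 carry 1
  0×2+1 = 1 → write 1
  1×2 = 2 → write 0 carry 1
  0×2+1 = 1 → write 1
  1×2 = 2 → write 0 carry 1
  1×2+1 = 3 → write 1 carry 1
  1×2+1 = 3 → write 1 carry 1
  0×2+1 = 1 → write 1
  1×2 = 2 → write 0 carry 1
  0×2+1 = 1 → write 1
  0×2 = 0 → write 0
  0×2 = 0 → write 0
  1×2 = 2 → write 0 carry 1
  0×2+1 = 1 → write 1
  1×2 = 2 → write 0 carry 1
  1×2+1 = 3 → write 1 carry 1
  remaining carry: 1

0b11010001011101010100010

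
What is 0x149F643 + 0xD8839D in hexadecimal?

Add column by column in base 16, right to left:
  3+D = 0 carry 1
  4+9+1 = E
  6+3 = 9
  F+8 = 7 carry 1
  9+8+1 = 2 carry 1
  4+D+1 = 2 carry 1
  1+0+1 = 2

0x22279E0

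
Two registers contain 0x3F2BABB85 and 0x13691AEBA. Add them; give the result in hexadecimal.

Add column by column in base 16, right to left:
  5+A = F
  8+B = 3 carry 1
  B+E+1 = A carry 1
  B+A+1 = 6 carry 1
  A+1+1 = C
  B+9 = 4 carry 1
  2+6+1 = 9
  F+3 = 2 carry 1
  3+1+1 = 5

0x5294C6A3F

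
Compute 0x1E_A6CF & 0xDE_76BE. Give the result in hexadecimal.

0x1E268E

AND each hex digit independently (no carries):
  1&D=1, E&E=E, A&7=2, 6&6=6, C&B=8, F&E=E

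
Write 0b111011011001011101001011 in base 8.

0o73313513

Group the bits in threes: 111 011 011 001 011 101 001 011 → 73313513.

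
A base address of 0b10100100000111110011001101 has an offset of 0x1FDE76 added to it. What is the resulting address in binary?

0b10101100000101101101000011

0x1FDE76 = 0b111111101111001110110 in binary.
Add column by column in base 2, right to left:
  1+0 = 1
  0+1 = 1
  1+1 = 0 carry 1
  1+0+1 = 0 carry 1
  0+1+1 = 0 carry 1
  0+1+1 = 0 carry 1
  1+1+1 = 1 carry 1
  1+0+1 = 0 carry 1
  0+0+1 = 1
  0+1 = 1
  1+1 = 0 carry 1
  1+1+1 = 1 carry 1
  1+1+1 = 1 carry 1
  1+0+1 = 0 carry 1
  1+1+1 = 1 carry 1
  0+1+1 = 0 carry 1
  0+1+1 = 0 carry 1
  0+1+1 = 0 carry 1
  0+1+1 = 0 carry 1
  0+1+1 = 0 carry 1
  1+1+1 = 1 carry 1
  0+0+1 = 1
  0+0 = 0
  1+0 = 1
  0+0 = 0
  1+0 = 1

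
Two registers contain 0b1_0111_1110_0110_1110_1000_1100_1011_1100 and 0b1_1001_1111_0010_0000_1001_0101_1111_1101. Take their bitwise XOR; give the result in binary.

XOR bit by bit (1 where the bits differ):
  101111110011011101000110010111100
^ 110011111001000001001010111111101
= 011100001010011100001100101000001

0b011100001010011100001100101000001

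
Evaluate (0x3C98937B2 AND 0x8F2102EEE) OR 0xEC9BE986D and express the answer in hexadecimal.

0xEC9BEBEEF

0x3C98937B2 AND 0x8F2102EEE = 0x0C00026A2.
Then OR with 0xEC9BE986D.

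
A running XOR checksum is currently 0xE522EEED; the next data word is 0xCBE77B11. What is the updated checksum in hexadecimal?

XOR each hex digit independently (no carries):
  E^C=2, 5^B=E, 2^E=C, 2^7=5, E^7=9, E^B=5, E^1=F, D^1=C

0x2EC595FC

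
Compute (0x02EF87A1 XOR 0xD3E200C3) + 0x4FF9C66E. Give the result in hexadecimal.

First 0x02EF87A1 XOR 0xD3E200C3 = 0xD10D8762.
Add column by column in base 16, right to left:
  2+E = 0 carry 1
  6+6+1 = D
  7+6 = D
  8+C = 4 carry 1
  D+9+1 = 7 carry 1
  0+F+1 = 0 carry 1
  1+F+1 = 1 carry 1
  D+4+1 = 2 carry 1
  final carry 1

0x121074DD0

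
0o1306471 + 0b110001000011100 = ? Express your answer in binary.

0b1011110111101010101

0o1306471 = 0b1011000110100111001 in binary.
Add column by column in base 2, right to left:
  1+0 = 1
  0+0 = 0
  0+1 = 1
  1+1 = 0 carry 1
  1+1+1 = 1 carry 1
  1+0+1 = 0 carry 1
  0+0+1 = 1
  0+0 = 0
  1+0 = 1
  0+1 = 1
  1+0 = 1
  1+0 = 1
  0+0 = 0
  0+1 = 1
  0+1 = 1
  1+0 = 1
  1+0 = 1
  0+0 = 0
  1+0 = 1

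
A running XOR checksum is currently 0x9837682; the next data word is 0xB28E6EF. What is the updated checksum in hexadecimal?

0x2AB906D

XOR each hex digit independently (no carries):
  9^B=2, 8^2=A, 3^8=B, 7^E=9, 6^6=0, 8^E=6, 2^F=D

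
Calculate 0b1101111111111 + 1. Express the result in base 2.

The trailing 10 digits are 1 (max in base 2), so adding 1 cascades: they roll to 0 and the next digit up increments.

0b1110000000000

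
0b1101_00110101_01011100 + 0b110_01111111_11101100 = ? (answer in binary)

0b100111011010101001000

Add column by column in base 2, right to left:
  0+0 = 0
  0+0 = 0
  1+1 = 0 carry 1
  1+1+1 = 1 carry 1
  1+0+1 = 0 carry 1
  0+1+1 = 0 carry 1
  1+1+1 = 1 carry 1
  0+1+1 = 0 carry 1
  1+1+1 = 1 carry 1
  0+1+1 = 0 carry 1
  1+1+1 = 1 carry 1
  0+1+1 = 0 carry 1
  1+1+1 = 1 carry 1
  1+1+1 = 1 carry 1
  0+1+1 = 0 carry 1
  0+0+1 = 1
  1+0 = 1
  0+1 = 1
  1+1 = 0 carry 1
  1+0+1 = 0 carry 1
  final carry 1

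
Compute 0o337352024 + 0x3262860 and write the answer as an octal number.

0o650776164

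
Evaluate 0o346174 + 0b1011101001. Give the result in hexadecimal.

0x1cf65

0o346174 = 0x1cc7c in hexadecimal.
0b1011101001 = 0x2e9 in hexadecimal.
Add column by column in base 16, right to left:
  c+9 = 5 carry 1
  7+e+1 = 6 carry 1
  c+2+1 = f
  c+0 = c
  1+0 = 1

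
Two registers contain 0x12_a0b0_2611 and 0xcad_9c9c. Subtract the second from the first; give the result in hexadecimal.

0x1294028975

Subtract column by column in base 16:
  1-c → 5 (borrow)
  1-9-1 → 7 (borrow)
  6-c-1 → 9 (borrow)
  2-9-1 → 8 (borrow)
  0-d-1 → 2 (borrow)
  b-a-1 → 0
  0-c → 4 (borrow)
  a-0-1 → 9
  2-0 → 2
  1-0 → 1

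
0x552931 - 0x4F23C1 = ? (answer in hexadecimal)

0x60570

Subtract column by column in base 16:
  1-1 → 0
  3-C → 7 (borrow)
  9-3-1 → 5
  2-2 → 0
  5-F → 6 (borrow)
  5-4-1 → 0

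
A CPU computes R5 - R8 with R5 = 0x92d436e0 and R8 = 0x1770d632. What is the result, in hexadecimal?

0x7b6360ae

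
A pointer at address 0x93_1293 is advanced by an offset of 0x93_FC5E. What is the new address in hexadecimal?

0x1270EF1

Add column by column in base 16, right to left:
  3+E = 1 carry 1
  9+5+1 = F
  2+C = E
  1+F = 0 carry 1
  3+3+1 = 7
  9+9 = 2 carry 1
  final carry 1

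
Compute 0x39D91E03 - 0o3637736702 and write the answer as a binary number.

0b11011010110010110000001000001

0x39D91E03 = 0b111001110110010001111000000011 in binary.
0o3637736702 = 0b11110011111111011110111000010 in binary.
Subtract column by column in base 2:
  1-0 → 1
  1-1 → 0
  0-0 → 0
  0-0 → 0
  0-0 → 0
  0-0 → 0
  0-1 → 1 (borrow)
  0-1-1 → 0 (borrow)
  0-1-1 → 0 (borrow)
  1-0-1 → 0
  1-1 → 0
  1-1 → 0
  1-1 → 0
  0-1 → 1 (borrow)
  0-0-1 → 1 (borrow)
  0-1-1 → 0 (borrow)
  1-1-1 → 1 (borrow)
  0-1-1 → 0 (borrow)
  0-1-1 → 0 (borrow)
  1-1-1 → 1 (borrow)
  1-1-1 → 1 (borrow)
  0-1-1 → 0 (borrow)
  1-1-1 → 1 (borrow)
  1-0-1 → 0
  1-0 → 1
  0-1 → 1 (borrow)
  0-1-1 → 0 (borrow)
  1-1-1 → 1 (borrow)
  1-1-1 → 1 (borrow)
  1-0-1 → 0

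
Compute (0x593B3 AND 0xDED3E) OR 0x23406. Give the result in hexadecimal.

0x7B536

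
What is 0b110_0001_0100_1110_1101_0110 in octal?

0o30247326

Group the bits in threes: 011 000 010 100 111 011 010 110 → 30247326.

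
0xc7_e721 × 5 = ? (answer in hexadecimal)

0x3e783a5

Multiply each base-16 digit by 5, carrying:
  1×5 = 5 → write 5
  2×5 = 10 → write a
  7×5 = 35 → write 3 carry 2
  e×5+2 = 72 → write 8 carry 4
  7×5+4 = 39 → write 7 carry 2
  c×5+2 = 62 → write e carry 3
  remaining carry: 3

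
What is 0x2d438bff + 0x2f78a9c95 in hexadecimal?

0x324ce2894

Add column by column in base 16, right to left:
  f+5 = 4 carry 1
  f+9+1 = 9 carry 1
  b+c+1 = 8 carry 1
  8+9+1 = 2 carry 1
  3+a+1 = e
  4+8 = c
  d+7 = 4 carry 1
  2+f+1 = 2 carry 1
  0+2+1 = 3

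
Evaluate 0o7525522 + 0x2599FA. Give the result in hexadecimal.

0x44454C

0o7525522 = 0x1EAB52 in hexadecimal.
Add column by column in base 16, right to left:
  2+A = C
  5+F = 4 carry 1
  B+9+1 = 5 carry 1
  A+9+1 = 4 carry 1
  E+5+1 = 4 carry 1
  1+2+1 = 4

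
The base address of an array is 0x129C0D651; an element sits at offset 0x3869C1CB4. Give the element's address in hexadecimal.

0x4B05CF305

Add column by column in base 16, right to left:
  1+4 = 5
  5+B = 0 carry 1
  6+C+1 = 3 carry 1
  D+1+1 = F
  0+C = C
  C+9 = 5 carry 1
  9+6+1 = 0 carry 1
  2+8+1 = B
  1+3 = 4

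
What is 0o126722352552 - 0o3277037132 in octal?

Subtract column by column in base 8:
  2-2 → 0
  5-3 → 2
  5-1 → 4
  2-7 → 3 (borrow)
  5-3-1 → 1
  3-0 → 3
  2-7 → 3 (borrow)
  2-7-1 → 2 (borrow)
  7-2-1 → 4
  6-3 → 3
  2-0 → 2
  1-0 → 1

0o123423313420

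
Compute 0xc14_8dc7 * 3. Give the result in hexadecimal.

0x243da955

Multiply each base-16 digit by 3, carrying:
  7×3 = 21 → write 5 carry 1
  c×3+1 = 37 → write 5 carry 2
  d×3+2 = 41 → write 9 carry 2
  8×3+2 = 26 → write a carry 1
  4×3+1 = 13 → write d
  1×3 = 3 → write 3
  c×3 = 36 → write 4 carry 2
  remaining carry: 2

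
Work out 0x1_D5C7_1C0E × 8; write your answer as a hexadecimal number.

Multiply each base-16 digit by 8, carrying:
  E×8 = 112 → write 0 carry 7
  0×8+7 = 7 → write 7
  C×8 = 96 → write 0 carry 6
  1×8+6 = 14 → write E
  7×8 = 56 → write 8 carry 3
  C×8+3 = 99 → write 3 carry 6
  5×8+6 = 46 → write E carry 2
  D×8+2 = 106 → write A carry 6
  1×8+6 = 14 → write E

0xEAE38E070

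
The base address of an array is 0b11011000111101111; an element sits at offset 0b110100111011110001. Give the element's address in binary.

0b1010000000011100000

Add column by column in base 2, right to left:
  1+1 = 0 carry 1
  1+0+1 = 0 carry 1
  1+0+1 = 0 carry 1
  1+0+1 = 0 carry 1
  0+1+1 = 0 carry 1
  1+1+1 = 1 carry 1
  1+1+1 = 1 carry 1
  1+1+1 = 1 carry 1
  1+0+1 = 0 carry 1
  0+1+1 = 0 carry 1
  0+1+1 = 0 carry 1
  0+1+1 = 0 carry 1
  1+0+1 = 0 carry 1
  1+0+1 = 0 carry 1
  0+1+1 = 0 carry 1
  1+0+1 = 0 carry 1
  1+1+1 = 1 carry 1
  0+1+1 = 0 carry 1
  final carry 1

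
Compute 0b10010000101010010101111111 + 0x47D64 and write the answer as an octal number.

0o221621343

0b10010000101010010101111111 = 0o220522577 in octal.
0x47D64 = 0o1076544 in octal.
Add column by column in base 8, right to left:
  7+4 = 3 carry 1
  7+4+1 = 4 carry 1
  5+5+1 = 3 carry 1
  2+6+1 = 1 carry 1
  2+7+1 = 2 carry 1
  5+0+1 = 6
  0+1 = 1
  2+0 = 2
  2+0 = 2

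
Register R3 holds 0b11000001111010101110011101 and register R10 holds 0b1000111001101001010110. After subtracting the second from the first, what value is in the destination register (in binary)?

Subtract column by column in base 2:
  1-0 → 1
  0-1 → 1 (borrow)
  1-1-1 → 1 (borrow)
  1-0-1 → 0
  1-1 → 0
  0-0 → 0
  0-1 → 1 (borrow)
  1-0-1 → 0
  1-0 → 1
  1-1 → 0
  0-0 → 0
  1-1 → 0
  0-1 → 1 (borrow)
  1-0-1 → 0
  0-0 → 0
  1-1 → 0
  1-1 → 0
  1-1 → 0
  1-0 → 1
  0-0 → 0
  0-0 → 0
  0-1 → 1 (borrow)
  0-0-1 → 1 (borrow)
  0-0-1 → 1 (borrow)
  1-0-1 → 0
  1-0 → 1

0b10111001000001000101000111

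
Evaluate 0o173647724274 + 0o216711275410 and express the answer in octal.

0o412561221704

Add column by column in base 8, right to left:
  4+0 = 4
  7+1 = 0 carry 1
  2+4+1 = 7
  4+5 = 1 carry 1
  2+7+1 = 2 carry 1
  7+2+1 = 2 carry 1
  7+1+1 = 1 carry 1
  4+1+1 = 6
  6+7 = 5 carry 1
  3+6+1 = 2 carry 1
  7+1+1 = 1 carry 1
  1+2+1 = 4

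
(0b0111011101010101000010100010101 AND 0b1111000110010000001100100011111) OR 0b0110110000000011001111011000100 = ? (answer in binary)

0b0111011101010101000010100010101 AND 0b1111000110010000001100100011111 = 0b0111000100010000000000100010101.
Then OR with 0b0110110000000011001111011000100.

0b111110100010011001111111010101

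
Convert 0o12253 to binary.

Each octal digit is 3 bits: 1=001 2=010 2=010 5=101 3=011.

0b1010010101011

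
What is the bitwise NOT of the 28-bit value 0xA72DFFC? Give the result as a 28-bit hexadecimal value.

Each hex digit d becomes F−d:
  A→5, 7→8, 2→D, D→2, F→0, F→0, C→3

0x58D2003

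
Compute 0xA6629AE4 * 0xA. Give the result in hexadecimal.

Multiply each base-16 digit by 10, carrying:
  4×10 = 40 → write 8 carry 2
  E×10+2 = 142 → write E carry 8
  A×10+8 = 108 → write C carry 6
  9×10+6 = 96 → write 0 carry 6
  2×10+6 = 26 → write A carry 1
  6×10+1 = 61 → write D carry 3
  6×10+3 = 63 → write F carry 3
  A×10+3 = 103 → write 7 carry 6
  remaining carry: 6

0x67FDA0CE8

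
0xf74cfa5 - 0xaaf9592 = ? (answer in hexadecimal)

Subtract column by column in base 16:
  5-2 → 3
  a-9 → 1
  f-5 → a
  c-9 → 3
  4-f → 5 (borrow)
  7-a-1 → c (borrow)
  f-a-1 → 4

0x4c53a13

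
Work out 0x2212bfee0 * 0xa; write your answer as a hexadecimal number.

Multiply each base-16 digit by 10, carrying:
  0×10 = 0 → write 0
  e×10 = 140 → write c carry 8
  e×10+8 = 148 → write 4 carry 9
  f×10+9 = 159 → write f carry 9
  b×10+9 = 119 → write 7 carry 7
  2×10+7 = 27 → write b carry 1
  1×10+1 = 11 → write b
  2×10 = 20 → write 4 carry 1
  2×10+1 = 21 → write 5 carry 1
  remaining carry: 1

0x154bb7f4c0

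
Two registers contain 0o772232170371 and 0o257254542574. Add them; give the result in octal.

Add column by column in base 8, right to left:
  1+4 = 5
  7+7 = 6 carry 1
  3+5+1 = 1 carry 1
  0+2+1 = 3
  7+4 = 3 carry 1
  1+5+1 = 7
  2+4 = 6
  3+5 = 0 carry 1
  2+2+1 = 5
  2+7 = 1 carry 1
  7+5+1 = 5 carry 1
  7+2+1 = 2 carry 1
  final carry 1

0o1251506733165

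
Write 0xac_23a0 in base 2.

0b101011000010001110100000

Expand each hex digit to 4 bits: a=1010 c=1100 2=0010 3=0011 a=1010 0=0000.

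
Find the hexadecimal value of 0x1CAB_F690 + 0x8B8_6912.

Add column by column in base 16, right to left:
  0+2 = 2
  9+1 = A
  6+9 = F
  F+6 = 5 carry 1
  B+8+1 = 4 carry 1
  A+B+1 = 6 carry 1
  C+8+1 = 5 carry 1
  1+0+1 = 2

0x25645FA2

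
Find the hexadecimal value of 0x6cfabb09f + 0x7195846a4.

0xde903f743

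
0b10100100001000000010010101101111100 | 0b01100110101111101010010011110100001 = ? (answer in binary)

OR bit by bit (1 where either bit is 1):
  10100100001000000010010101101111100
| 01100110101111101010010011110100001
= 11100110101111101010010111111111101

0b11100110101111101010010111111111101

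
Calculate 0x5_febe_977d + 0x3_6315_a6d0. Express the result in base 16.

0x961d43e4d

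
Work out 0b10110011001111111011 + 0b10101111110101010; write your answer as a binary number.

Add column by column in base 2, right to left:
  1+0 = 1
  1+1 = 0 carry 1
  0+0+1 = 1
  1+1 = 0 carry 1
  1+0+1 = 0 carry 1
  1+1+1 = 1 carry 1
  1+0+1 = 0 carry 1
  1+1+1 = 1 carry 1
  1+1+1 = 1 carry 1
  1+1+1 = 1 carry 1
  0+1+1 = 0 carry 1
  0+1+1 = 0 carry 1
  1+1+1 = 1 carry 1
  1+0+1 = 0 carry 1
  0+1+1 = 0 carry 1
  0+0+1 = 1
  1+1 = 0 carry 1
  1+0+1 = 0 carry 1
  0+0+1 = 1
  1+0 = 1

0b11001001001110100101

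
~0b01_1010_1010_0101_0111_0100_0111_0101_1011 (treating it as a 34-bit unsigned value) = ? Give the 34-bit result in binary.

0b1001010101101010001011100010100100

Invert each bit: 0110101010010101110100011101011011 → 1001010101101010001011100010100100.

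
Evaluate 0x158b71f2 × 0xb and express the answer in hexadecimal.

0xecfde566

Multiply each base-16 digit by 11, carrying:
  2×11 = 22 → write 6 carry 1
  f×11+1 = 166 → write 6 carry 10
  1×11+10 = 21 → write 5 carry 1
  7×11+1 = 78 → write e carry 4
  b×11+4 = 125 → write d carry 7
  8×11+7 = 95 → write f carry 5
  5×11+5 = 60 → write c carry 3
  1×11+3 = 14 → write e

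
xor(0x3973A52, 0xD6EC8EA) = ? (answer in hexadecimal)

XOR each hex digit independently (no carries):
  3^D=E, 9^6=F, 7^E=9, 3^C=F, A^8=2, 5^E=B, 2^A=8

0xEF9F2B8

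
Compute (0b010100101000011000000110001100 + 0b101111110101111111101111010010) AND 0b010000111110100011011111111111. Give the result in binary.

Add column by column in base 2, right to left:
  0+0 = 0
  0+1 = 1
  1+0 = 1
  1+0 = 1
  0+1 = 1
  0+0 = 0
  0+1 = 1
  1+1 = 0 carry 1
  1+1+1 = 1 carry 1
  0+1+1 = 0 carry 1
  0+0+1 = 1
  0+1 = 1
  0+1 = 1
  0+1 = 1
  0+1 = 1
  1+1 = 0 carry 1
  1+1+1 = 1 carry 1
  0+1+1 = 0 carry 1
  0+1+1 = 0 carry 1
  0+0+1 = 1
  0+1 = 1
  1+0 = 1
  0+1 = 1
  1+1 = 0 carry 1
  0+1+1 = 0 carry 1
  0+1+1 = 0 carry 1
  1+1+1 = 1 carry 1
  0+1+1 = 0 carry 1
  1+0+1 = 0 carry 1
  0+1+1 = 0 carry 1
  final carry 1
Sum = 0b1000100011110010111110101011110; now AND with 0b010000111110100011011111111111:
  1000100011110010111110101011110
& 0010000111110100011011111111111
= 0000000011110000011010101011110

0b11110000011010101011110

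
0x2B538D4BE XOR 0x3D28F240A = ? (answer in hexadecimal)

XOR each hex digit independently (no carries):
  2^3=1, B^D=6, 5^2=7, 3^8=B, 8^F=7, D^2=F, 4^4=0, B^0=B, E^A=4

0x167B7F0B4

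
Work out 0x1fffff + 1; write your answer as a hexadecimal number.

The trailing 5 digits are F (max in base 16), so adding 1 cascades: they roll to 0 and the next digit up increments.

0x200000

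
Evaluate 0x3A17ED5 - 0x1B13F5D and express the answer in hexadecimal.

0x1F03F78

Subtract column by column in base 16:
  5-D → 8 (borrow)
  D-5-1 → 7
  E-F → F (borrow)
  7-3-1 → 3
  1-1 → 0
  A-B → F (borrow)
  3-1-1 → 1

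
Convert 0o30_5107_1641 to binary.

Each octal digit is 3 bits: 3=011 0=000 5=101 1=001 0=000 7=111 1=001 6=110 4=100 1=001.

0b11000101001000111001110100001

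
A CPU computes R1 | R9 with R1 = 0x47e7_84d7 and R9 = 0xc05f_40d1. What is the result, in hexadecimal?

0xc7ffc4d7

OR each hex digit independently (no carries):
  4|c=c, 7|0=7, e|5=f, 7|f=f, 8|4=c, 4|0=4, d|d=d, 7|1=7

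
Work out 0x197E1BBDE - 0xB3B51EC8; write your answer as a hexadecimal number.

0xE42C9D16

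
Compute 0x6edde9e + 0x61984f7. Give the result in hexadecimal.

Add column by column in base 16, right to left:
  e+7 = 5 carry 1
  9+f+1 = 9 carry 1
  e+4+1 = 3 carry 1
  d+8+1 = 6 carry 1
  d+9+1 = 7 carry 1
  e+1+1 = 0 carry 1
  6+6+1 = d

0xd076395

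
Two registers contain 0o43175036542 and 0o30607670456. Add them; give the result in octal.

Add column by column in base 8, right to left:
  2+6 = 0 carry 1
  4+5+1 = 2 carry 1
  5+4+1 = 2 carry 1
  6+0+1 = 7
  3+7 = 2 carry 1
  0+6+1 = 7
  5+7 = 4 carry 1
  7+0+1 = 0 carry 1
  1+6+1 = 0 carry 1
  3+0+1 = 4
  4+3 = 7

0o74004727220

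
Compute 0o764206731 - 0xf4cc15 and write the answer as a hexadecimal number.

0x6dc41c4

0o764206731 = 0x7d10dd9 in hexadecimal.
Subtract column by column in base 16:
  9-5 → 4
  d-1 → c
  d-c → 1
  0-c → 4 (borrow)
  1-4-1 → c (borrow)
  d-f-1 → d (borrow)
  7-0-1 → 6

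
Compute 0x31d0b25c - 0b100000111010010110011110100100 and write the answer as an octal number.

0o2071645270

0x31d0b25c = 0o6164131134 in octal.
0b100000111010010110011110100100 = 0o4072263644 in octal.
Subtract column by column in base 8:
  4-4 → 0
  3-4 → 7 (borrow)
  1-6-1 → 2 (borrow)
  1-3-1 → 5 (borrow)
  3-6-1 → 4 (borrow)
  1-2-1 → 6 (borrow)
  4-2-1 → 1
  6-7 → 7 (borrow)
  1-0-1 → 0
  6-4 → 2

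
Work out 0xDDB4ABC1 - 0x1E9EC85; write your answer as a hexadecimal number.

Subtract column by column in base 16:
  1-5 → C (borrow)
  C-8-1 → 3
  B-C → F (borrow)
  A-E-1 → B (borrow)
  4-9-1 → A (borrow)
  B-E-1 → C (borrow)
  D-1-1 → B
  D-0 → D

0xDBCABF3C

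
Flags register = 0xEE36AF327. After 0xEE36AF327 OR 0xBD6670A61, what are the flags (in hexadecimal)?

0xFF76FFB67

OR each hex digit independently (no carries):
  E|B=F, E|D=F, 3|6=7, 6|6=6, A|7=F, F|0=F, 3|A=B, 2|6=6, 7|1=7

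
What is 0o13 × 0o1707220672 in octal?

0o24620071376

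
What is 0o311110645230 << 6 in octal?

Shifting left by 6 bits = 2 oct digits: append 2 zeros.

0o31111064523000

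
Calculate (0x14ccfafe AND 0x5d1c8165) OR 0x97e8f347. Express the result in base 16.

0x14ccfafe AND 0x5d1c8165 = 0x140c8064.
Then OR with 0x97e8f347.

0x97ecf367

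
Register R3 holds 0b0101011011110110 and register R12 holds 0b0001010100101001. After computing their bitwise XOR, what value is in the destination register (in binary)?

XOR bit by bit (1 where the bits differ):
  0101011011110110
^ 0001010100101001
= 0100001111011111

0b0100001111011111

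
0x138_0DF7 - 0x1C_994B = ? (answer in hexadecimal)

0x11B74AC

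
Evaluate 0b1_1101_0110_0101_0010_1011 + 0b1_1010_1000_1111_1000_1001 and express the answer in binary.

Add column by column in base 2, right to left:
  1+1 = 0 carry 1
  1+0+1 = 0 carry 1
  0+0+1 = 1
  1+1 = 0 carry 1
  0+0+1 = 1
  1+0 = 1
  0+0 = 0
  0+1 = 1
  1+1 = 0 carry 1
  0+1+1 = 0 carry 1
  1+1+1 = 1 carry 1
  0+1+1 = 0 carry 1
  0+0+1 = 1
  1+0 = 1
  1+0 = 1
  0+1 = 1
  1+0 = 1
  0+1 = 1
  1+0 = 1
  1+1 = 0 carry 1
  1+1+1 = 1 carry 1
  final carry 1

0b1101111111010010110100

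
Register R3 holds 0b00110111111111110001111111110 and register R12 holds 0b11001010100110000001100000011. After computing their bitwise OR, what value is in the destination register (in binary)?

0b11111111111111110001111111111

OR bit by bit (1 where either bit is 1):
  00110111111111110001111111110
| 11001010100110000001100000011
= 11111111111111110001111111111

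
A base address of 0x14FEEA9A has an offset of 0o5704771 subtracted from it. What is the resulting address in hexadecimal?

0o5704771 = 0x1789F9 in hexadecimal.
Subtract column by column in base 16:
  A-9 → 1
  9-F → A (borrow)
  A-9-1 → 0
  E-8 → 6
  E-7 → 7
  F-1 → E
  4-0 → 4
  1-0 → 1

0x14E760A1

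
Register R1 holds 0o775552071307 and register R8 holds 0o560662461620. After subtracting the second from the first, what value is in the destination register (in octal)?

0o214667407467

Subtract column by column in base 8:
  7-0 → 7
  0-2 → 6 (borrow)
  3-6-1 → 4 (borrow)
  1-1-1 → 7 (borrow)
  7-6-1 → 0
  0-4 → 4 (borrow)
  2-2-1 → 7 (borrow)
  5-6-1 → 6 (borrow)
  5-6-1 → 6 (borrow)
  5-0-1 → 4
  7-6 → 1
  7-5 → 2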